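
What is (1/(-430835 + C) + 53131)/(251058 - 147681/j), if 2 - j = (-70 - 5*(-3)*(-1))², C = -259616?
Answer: 17664738338256/83477349381091 ≈ 0.21161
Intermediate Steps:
j = -7223 (j = 2 - (-70 - 5*(-3)*(-1))² = 2 - (-70 + 15*(-1))² = 2 - (-70 - 15)² = 2 - 1*(-85)² = 2 - 1*7225 = 2 - 7225 = -7223)
(1/(-430835 + C) + 53131)/(251058 - 147681/j) = (1/(-430835 - 259616) + 53131)/(251058 - 147681/(-7223)) = (1/(-690451) + 53131)/(251058 - 147681*(-1/7223)) = (-1/690451 + 53131)/(251058 + 147681/7223) = 36684352080/(690451*(1813539615/7223)) = (36684352080/690451)*(7223/1813539615) = 17664738338256/83477349381091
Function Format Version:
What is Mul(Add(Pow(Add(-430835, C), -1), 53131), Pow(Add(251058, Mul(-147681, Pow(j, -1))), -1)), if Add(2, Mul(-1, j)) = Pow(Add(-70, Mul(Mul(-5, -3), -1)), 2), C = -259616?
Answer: Rational(17664738338256, 83477349381091) ≈ 0.21161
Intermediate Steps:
j = -7223 (j = Add(2, Mul(-1, Pow(Add(-70, Mul(Mul(-5, -3), -1)), 2))) = Add(2, Mul(-1, Pow(Add(-70, Mul(15, -1)), 2))) = Add(2, Mul(-1, Pow(Add(-70, -15), 2))) = Add(2, Mul(-1, Pow(-85, 2))) = Add(2, Mul(-1, 7225)) = Add(2, -7225) = -7223)
Mul(Add(Pow(Add(-430835, C), -1), 53131), Pow(Add(251058, Mul(-147681, Pow(j, -1))), -1)) = Mul(Add(Pow(Add(-430835, -259616), -1), 53131), Pow(Add(251058, Mul(-147681, Pow(-7223, -1))), -1)) = Mul(Add(Pow(-690451, -1), 53131), Pow(Add(251058, Mul(-147681, Rational(-1, 7223))), -1)) = Mul(Add(Rational(-1, 690451), 53131), Pow(Add(251058, Rational(147681, 7223)), -1)) = Mul(Rational(36684352080, 690451), Pow(Rational(1813539615, 7223), -1)) = Mul(Rational(36684352080, 690451), Rational(7223, 1813539615)) = Rational(17664738338256, 83477349381091)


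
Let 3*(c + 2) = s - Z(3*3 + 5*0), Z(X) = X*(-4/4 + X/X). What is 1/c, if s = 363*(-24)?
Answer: -1/2906 ≈ -0.00034412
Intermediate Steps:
Z(X) = 0 (Z(X) = X*(-4*¼ + 1) = X*(-1 + 1) = X*0 = 0)
s = -8712
c = -2906 (c = -2 + (-8712 - 1*0)/3 = -2 + (-8712 + 0)/3 = -2 + (⅓)*(-8712) = -2 - 2904 = -2906)
1/c = 1/(-2906) = -1/2906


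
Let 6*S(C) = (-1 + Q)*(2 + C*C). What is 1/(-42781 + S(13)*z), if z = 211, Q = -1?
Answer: -1/54808 ≈ -1.8246e-5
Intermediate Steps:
S(C) = -⅔ - C²/3 (S(C) = ((-1 - 1)*(2 + C*C))/6 = (-2*(2 + C²))/6 = (-4 - 2*C²)/6 = -⅔ - C²/3)
1/(-42781 + S(13)*z) = 1/(-42781 + (-⅔ - ⅓*13²)*211) = 1/(-42781 + (-⅔ - ⅓*169)*211) = 1/(-42781 + (-⅔ - 169/3)*211) = 1/(-42781 - 57*211) = 1/(-42781 - 12027) = 1/(-54808) = -1/54808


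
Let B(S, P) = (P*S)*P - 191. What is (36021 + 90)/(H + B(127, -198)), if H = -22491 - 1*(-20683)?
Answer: 36111/4976909 ≈ 0.0072557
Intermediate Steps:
H = -1808 (H = -22491 + 20683 = -1808)
B(S, P) = -191 + S*P² (B(S, P) = S*P² - 191 = -191 + S*P²)
(36021 + 90)/(H + B(127, -198)) = (36021 + 90)/(-1808 + (-191 + 127*(-198)²)) = 36111/(-1808 + (-191 + 127*39204)) = 36111/(-1808 + (-191 + 4978908)) = 36111/(-1808 + 4978717) = 36111/4976909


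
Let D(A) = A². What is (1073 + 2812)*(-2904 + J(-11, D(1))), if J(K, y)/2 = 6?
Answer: -11235420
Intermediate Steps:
J(K, y) = 12 (J(K, y) = 2*6 = 12)
(1073 + 2812)*(-2904 + J(-11, D(1))) = (1073 + 2812)*(-2904 + 12) = 3885*(-2892) = -11235420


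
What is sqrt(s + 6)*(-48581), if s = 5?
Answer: -48581*sqrt(11) ≈ -1.6113e+5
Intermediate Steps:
sqrt(s + 6)*(-48581) = sqrt(5 + 6)*(-48581) = sqrt(11)*(-48581) = -48581*sqrt(11)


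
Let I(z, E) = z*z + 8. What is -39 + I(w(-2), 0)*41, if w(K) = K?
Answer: 453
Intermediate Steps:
I(z, E) = 8 + z² (I(z, E) = z² + 8 = 8 + z²)
-39 + I(w(-2), 0)*41 = -39 + (8 + (-2)²)*41 = -39 + (8 + 4)*41 = -39 + 12*41 = -39 + 492 = 453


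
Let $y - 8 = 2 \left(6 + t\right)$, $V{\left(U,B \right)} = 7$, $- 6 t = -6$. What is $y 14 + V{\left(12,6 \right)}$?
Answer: $315$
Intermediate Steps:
$t = 1$ ($t = \left(- \frac{1}{6}\right) \left(-6\right) = 1$)
$y = 22$ ($y = 8 + 2 \left(6 + 1\right) = 8 + 2 \cdot 7 = 8 + 14 = 22$)
$y 14 + V{\left(12,6 \right)} = 22 \cdot 14 + 7 = 308 + 7 = 315$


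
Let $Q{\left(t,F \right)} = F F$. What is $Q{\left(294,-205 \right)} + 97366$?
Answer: $139391$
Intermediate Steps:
$Q{\left(t,F \right)} = F^{2}$
$Q{\left(294,-205 \right)} + 97366 = \left(-205\right)^{2} + 97366 = 42025 + 97366 = 139391$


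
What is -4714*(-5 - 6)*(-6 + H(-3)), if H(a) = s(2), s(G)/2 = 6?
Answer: 311124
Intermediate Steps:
s(G) = 12 (s(G) = 2*6 = 12)
H(a) = 12
-4714*(-5 - 6)*(-6 + H(-3)) = -4714*(-5 - 6)*(-6 + 12) = -(-51854)*6 = -4714*(-66) = 311124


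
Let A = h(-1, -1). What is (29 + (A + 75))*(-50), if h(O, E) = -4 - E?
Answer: -5050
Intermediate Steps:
A = -3 (A = -4 - 1*(-1) = -4 + 1 = -3)
(29 + (A + 75))*(-50) = (29 + (-3 + 75))*(-50) = (29 + 72)*(-50) = 101*(-50) = -5050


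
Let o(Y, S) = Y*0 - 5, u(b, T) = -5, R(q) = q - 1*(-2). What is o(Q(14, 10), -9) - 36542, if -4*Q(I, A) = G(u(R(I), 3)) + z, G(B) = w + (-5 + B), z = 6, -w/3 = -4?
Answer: -36547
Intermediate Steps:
w = 12 (w = -3*(-4) = 12)
R(q) = 2 + q (R(q) = q + 2 = 2 + q)
G(B) = 7 + B (G(B) = 12 + (-5 + B) = 7 + B)
Q(I, A) = -2 (Q(I, A) = -((7 - 5) + 6)/4 = -(2 + 6)/4 = -¼*8 = -2)
o(Y, S) = -5 (o(Y, S) = 0 - 5 = -5)
o(Q(14, 10), -9) - 36542 = -5 - 36542 = -36547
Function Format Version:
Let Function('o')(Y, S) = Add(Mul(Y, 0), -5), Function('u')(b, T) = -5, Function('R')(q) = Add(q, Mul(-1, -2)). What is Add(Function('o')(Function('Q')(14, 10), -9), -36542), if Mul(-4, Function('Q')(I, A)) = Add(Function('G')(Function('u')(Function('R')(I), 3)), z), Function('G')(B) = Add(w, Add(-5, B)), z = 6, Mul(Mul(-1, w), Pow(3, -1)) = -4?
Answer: -36547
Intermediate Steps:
w = 12 (w = Mul(-3, -4) = 12)
Function('R')(q) = Add(2, q) (Function('R')(q) = Add(q, 2) = Add(2, q))
Function('G')(B) = Add(7, B) (Function('G')(B) = Add(12, Add(-5, B)) = Add(7, B))
Function('Q')(I, A) = -2 (Function('Q')(I, A) = Mul(Rational(-1, 4), Add(Add(7, -5), 6)) = Mul(Rational(-1, 4), Add(2, 6)) = Mul(Rational(-1, 4), 8) = -2)
Function('o')(Y, S) = -5 (Function('o')(Y, S) = Add(0, -5) = -5)
Add(Function('o')(Function('Q')(14, 10), -9), -36542) = Add(-5, -36542) = -36547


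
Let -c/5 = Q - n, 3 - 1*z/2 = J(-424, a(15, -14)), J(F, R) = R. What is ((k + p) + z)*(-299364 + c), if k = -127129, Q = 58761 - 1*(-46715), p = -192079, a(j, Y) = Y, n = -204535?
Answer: 590286459906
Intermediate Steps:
Q = 105476 (Q = 58761 + 46715 = 105476)
z = 34 (z = 6 - 2*(-14) = 6 + 28 = 34)
c = -1550055 (c = -5*(105476 - 1*(-204535)) = -5*(105476 + 204535) = -5*310011 = -1550055)
((k + p) + z)*(-299364 + c) = ((-127129 - 192079) + 34)*(-299364 - 1550055) = (-319208 + 34)*(-1849419) = -319174*(-1849419) = 590286459906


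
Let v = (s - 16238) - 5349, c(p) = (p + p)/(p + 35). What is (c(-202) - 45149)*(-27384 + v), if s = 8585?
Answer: 304489398894/167 ≈ 1.8233e+9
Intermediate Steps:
c(p) = 2*p/(35 + p) (c(p) = (2*p)/(35 + p) = 2*p/(35 + p))
v = -13002 (v = (8585 - 16238) - 5349 = -7653 - 5349 = -13002)
(c(-202) - 45149)*(-27384 + v) = (2*(-202)/(35 - 202) - 45149)*(-27384 - 13002) = (2*(-202)/(-167) - 45149)*(-40386) = (2*(-202)*(-1/167) - 45149)*(-40386) = (404/167 - 45149)*(-40386) = -7539479/167*(-40386) = 304489398894/167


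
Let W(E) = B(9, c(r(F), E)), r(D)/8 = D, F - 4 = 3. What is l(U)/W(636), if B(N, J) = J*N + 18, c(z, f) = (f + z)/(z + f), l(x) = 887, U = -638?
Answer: 887/27 ≈ 32.852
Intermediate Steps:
F = 7 (F = 4 + 3 = 7)
r(D) = 8*D
c(z, f) = 1 (c(z, f) = (f + z)/(f + z) = 1)
B(N, J) = 18 + J*N
W(E) = 27 (W(E) = 18 + 1*9 = 18 + 9 = 27)
l(U)/W(636) = 887/27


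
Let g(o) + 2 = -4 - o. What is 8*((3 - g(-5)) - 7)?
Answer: -24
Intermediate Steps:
g(o) = -6 - o (g(o) = -2 + (-4 - o) = -6 - o)
8*((3 - g(-5)) - 7) = 8*((3 - (-6 - 1*(-5))) - 7) = 8*((3 - (-6 + 5)) - 7) = 8*((3 - 1*(-1)) - 7) = 8*((3 + 1) - 7) = 8*(4 - 7) = 8*(-3) = -24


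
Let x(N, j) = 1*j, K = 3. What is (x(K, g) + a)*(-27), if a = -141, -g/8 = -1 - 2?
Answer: 3159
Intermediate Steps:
g = 24 (g = -8*(-1 - 2) = -8*(-3) = 24)
x(N, j) = j
(x(K, g) + a)*(-27) = (24 - 141)*(-27) = -117*(-27) = 3159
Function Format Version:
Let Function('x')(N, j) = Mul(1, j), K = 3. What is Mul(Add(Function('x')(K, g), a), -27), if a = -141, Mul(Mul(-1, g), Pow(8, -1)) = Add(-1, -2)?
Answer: 3159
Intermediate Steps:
g = 24 (g = Mul(-8, Add(-1, -2)) = Mul(-8, -3) = 24)
Function('x')(N, j) = j
Mul(Add(Function('x')(K, g), a), -27) = Mul(Add(24, -141), -27) = Mul(-117, -27) = 3159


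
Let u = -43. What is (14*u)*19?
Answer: -11438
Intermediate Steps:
(14*u)*19 = (14*(-43))*19 = -602*19 = -11438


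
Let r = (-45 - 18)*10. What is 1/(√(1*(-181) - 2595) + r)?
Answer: -315/199838 - I*√694/199838 ≈ -0.0015763 - 0.00013183*I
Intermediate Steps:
r = -630 (r = -63*10 = -630)
1/(√(1*(-181) - 2595) + r) = 1/(√(1*(-181) - 2595) - 630) = 1/(√(-181 - 2595) - 630) = 1/(√(-2776) - 630) = 1/(2*I*√694 - 630) = 1/(-630 + 2*I*√694)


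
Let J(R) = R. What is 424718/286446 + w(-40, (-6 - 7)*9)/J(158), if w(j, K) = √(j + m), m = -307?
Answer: 212359/143223 + I*√347/158 ≈ 1.4827 + 0.1179*I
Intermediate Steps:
w(j, K) = √(-307 + j) (w(j, K) = √(j - 307) = √(-307 + j))
424718/286446 + w(-40, (-6 - 7)*9)/J(158) = 424718/286446 + √(-307 - 40)/158 = 424718*(1/286446) + √(-347)*(1/158) = 212359/143223 + (I*√347)*(1/158) = 212359/143223 + I*√347/158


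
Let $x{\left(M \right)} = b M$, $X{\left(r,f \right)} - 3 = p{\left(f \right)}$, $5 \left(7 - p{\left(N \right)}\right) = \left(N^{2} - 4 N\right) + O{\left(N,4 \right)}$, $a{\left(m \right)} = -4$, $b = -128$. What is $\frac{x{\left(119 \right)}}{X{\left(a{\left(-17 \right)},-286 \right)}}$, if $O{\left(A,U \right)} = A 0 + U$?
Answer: $\frac{5440}{5921} \approx 0.91876$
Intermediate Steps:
$O{\left(A,U \right)} = U$ ($O{\left(A,U \right)} = 0 + U = U$)
$p{\left(N \right)} = \frac{31}{5} - \frac{N^{2}}{5} + \frac{4 N}{5}$ ($p{\left(N \right)} = 7 - \frac{\left(N^{2} - 4 N\right) + 4}{5} = 7 - \frac{4 + N^{2} - 4 N}{5} = 7 - \left(\frac{4}{5} - \frac{4 N}{5} + \frac{N^{2}}{5}\right) = \frac{31}{5} - \frac{N^{2}}{5} + \frac{4 N}{5}$)
$X{\left(r,f \right)} = \frac{46}{5} - \frac{f^{2}}{5} + \frac{4 f}{5}$ ($X{\left(r,f \right)} = 3 + \left(\frac{31}{5} - \frac{f^{2}}{5} + \frac{4 f}{5}\right) = \frac{46}{5} - \frac{f^{2}}{5} + \frac{4 f}{5}$)
$x{\left(M \right)} = - 128 M$
$\frac{x{\left(119 \right)}}{X{\left(a{\left(-17 \right)},-286 \right)}} = \frac{\left(-128\right) 119}{\frac{46}{5} - \frac{\left(-286\right)^{2}}{5} + \frac{4}{5} \left(-286\right)} = - \frac{15232}{\frac{46}{5} - \frac{81796}{5} - \frac{1144}{5}} = - \frac{15232}{- \frac{82894}{5}} = \left(-15232\right) \left(- \frac{5}{82894}\right) = \frac{5440}{5921}$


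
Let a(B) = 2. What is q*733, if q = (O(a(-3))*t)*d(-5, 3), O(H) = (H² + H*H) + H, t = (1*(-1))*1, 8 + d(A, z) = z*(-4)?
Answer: 146600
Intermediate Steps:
d(A, z) = -8 - 4*z (d(A, z) = -8 + z*(-4) = -8 - 4*z)
t = -1 (t = -1*1 = -1)
O(H) = H + 2*H² (O(H) = (H² + H²) + H = 2*H² + H = H + 2*H²)
q = 200 (q = ((2*(1 + 2*2))*(-1))*(-8 - 4*3) = ((2*(1 + 4))*(-1))*(-8 - 12) = ((2*5)*(-1))*(-20) = (10*(-1))*(-20) = -10*(-20) = 200)
q*733 = 200*733 = 146600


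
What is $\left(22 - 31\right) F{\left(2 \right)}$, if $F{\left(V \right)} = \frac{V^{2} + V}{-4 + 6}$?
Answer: $-27$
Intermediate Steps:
$F{\left(V \right)} = \frac{V}{2} + \frac{V^{2}}{2}$ ($F{\left(V \right)} = \frac{V + V^{2}}{2} = \left(V + V^{2}\right) \frac{1}{2} = \frac{V}{2} + \frac{V^{2}}{2}$)
$\left(22 - 31\right) F{\left(2 \right)} = \left(22 - 31\right) \frac{1}{2} \cdot 2 \left(1 + 2\right) = - 9 \cdot \frac{1}{2} \cdot 2 \cdot 3 = \left(-9\right) 3 = -27$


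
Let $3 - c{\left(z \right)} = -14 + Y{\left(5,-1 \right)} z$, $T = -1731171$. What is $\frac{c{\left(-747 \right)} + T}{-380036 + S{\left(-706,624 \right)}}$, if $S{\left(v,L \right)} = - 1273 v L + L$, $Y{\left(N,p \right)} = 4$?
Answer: $- \frac{864083}{280216550} \approx -0.0030836$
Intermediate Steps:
$c{\left(z \right)} = 17 - 4 z$ ($c{\left(z \right)} = 3 - \left(-14 + 4 z\right) = 17 - 4 z$)
$S{\left(v,L \right)} = L - 1273 L v$ ($S{\left(v,L \right)} = - 1273 L v + L = L - 1273 L v$)
$\frac{c{\left(-747 \right)} + T}{-380036 + S{\left(-706,624 \right)}} = \frac{\left(17 - -2988\right) - 1731171}{-380036 + 624 \left(1 - -898738\right)} = \frac{\left(17 + 2988\right) - 1731171}{-380036 + 624 \left(1 + 898738\right)} = \frac{3005 - 1731171}{-380036 + 624 \cdot 898739} = - \frac{1728166}{-380036 + 560813136} = - \frac{1728166}{560433100} = \left(-1728166\right) \frac{1}{560433100} = - \frac{864083}{280216550}$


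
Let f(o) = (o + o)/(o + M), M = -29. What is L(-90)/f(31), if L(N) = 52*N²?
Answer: 421200/31 ≈ 13587.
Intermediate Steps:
f(o) = 2*o/(-29 + o) (f(o) = (o + o)/(o - 29) = (2*o)/(-29 + o) = 2*o/(-29 + o))
L(-90)/f(31) = (52*(-90)²)/((2*31/(-29 + 31))) = (52*8100)/((2*31/2)) = 421200/((2*31*(½))) = 421200/31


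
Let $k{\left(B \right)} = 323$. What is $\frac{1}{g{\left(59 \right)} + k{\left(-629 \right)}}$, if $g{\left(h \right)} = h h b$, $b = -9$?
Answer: $- \frac{1}{31006} \approx -3.2252 \cdot 10^{-5}$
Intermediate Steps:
$g{\left(h \right)} = - 9 h^{2}$ ($g{\left(h \right)} = h h \left(-9\right) = h^{2} \left(-9\right) = - 9 h^{2}$)
$\frac{1}{g{\left(59 \right)} + k{\left(-629 \right)}} = \frac{1}{- 9 \cdot 59^{2} + 323} = \frac{1}{\left(-9\right) 3481 + 323} = \frac{1}{-31329 + 323} = \frac{1}{-31006} = - \frac{1}{31006}$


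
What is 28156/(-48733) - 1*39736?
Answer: -1936482644/48733 ≈ -39737.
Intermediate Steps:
28156/(-48733) - 1*39736 = 28156*(-1/48733) - 39736 = -28156/48733 - 39736 = -1936482644/48733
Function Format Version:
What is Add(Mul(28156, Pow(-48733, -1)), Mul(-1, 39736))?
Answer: Rational(-1936482644, 48733) ≈ -39737.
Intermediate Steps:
Add(Mul(28156, Pow(-48733, -1)), Mul(-1, 39736)) = Add(Mul(28156, Rational(-1, 48733)), -39736) = Add(Rational(-28156, 48733), -39736) = Rational(-1936482644, 48733)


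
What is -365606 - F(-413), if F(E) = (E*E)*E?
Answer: 70079391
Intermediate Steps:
F(E) = E³ (F(E) = E²*E = E³)
-365606 - F(-413) = -365606 - 1*(-413)³ = -365606 - 1*(-70444997) = -365606 + 70444997 = 70079391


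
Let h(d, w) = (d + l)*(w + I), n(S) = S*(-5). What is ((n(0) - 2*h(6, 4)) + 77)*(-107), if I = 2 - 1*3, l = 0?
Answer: -4387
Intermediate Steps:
I = -1 (I = 2 - 3 = -1)
n(S) = -5*S
h(d, w) = d*(-1 + w) (h(d, w) = (d + 0)*(w - 1) = d*(-1 + w))
((n(0) - 2*h(6, 4)) + 77)*(-107) = ((-5*0 - 12*(-1 + 4)) + 77)*(-107) = ((0 - 12*3) + 77)*(-107) = ((0 - 2*18) + 77)*(-107) = ((0 - 36) + 77)*(-107) = (-36 + 77)*(-107) = 41*(-107) = -4387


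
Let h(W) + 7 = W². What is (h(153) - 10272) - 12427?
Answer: 703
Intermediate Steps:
h(W) = -7 + W²
(h(153) - 10272) - 12427 = ((-7 + 153²) - 10272) - 12427 = ((-7 + 23409) - 10272) - 12427 = (23402 - 10272) - 12427 = 13130 - 12427 = 703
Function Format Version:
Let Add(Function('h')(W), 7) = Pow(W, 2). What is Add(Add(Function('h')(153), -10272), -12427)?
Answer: 703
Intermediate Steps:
Function('h')(W) = Add(-7, Pow(W, 2))
Add(Add(Function('h')(153), -10272), -12427) = Add(Add(Add(-7, Pow(153, 2)), -10272), -12427) = Add(Add(Add(-7, 23409), -10272), -12427) = Add(Add(23402, -10272), -12427) = Add(13130, -12427) = 703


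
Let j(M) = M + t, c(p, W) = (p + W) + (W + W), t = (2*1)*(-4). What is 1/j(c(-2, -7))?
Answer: -1/31 ≈ -0.032258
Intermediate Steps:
t = -8 (t = 2*(-4) = -8)
c(p, W) = p + 3*W (c(p, W) = (W + p) + 2*W = p + 3*W)
j(M) = -8 + M (j(M) = M - 8 = -8 + M)
1/j(c(-2, -7)) = 1/(-8 + (-2 + 3*(-7))) = 1/(-8 + (-2 - 21)) = 1/(-8 - 23) = 1/(-31) = -1/31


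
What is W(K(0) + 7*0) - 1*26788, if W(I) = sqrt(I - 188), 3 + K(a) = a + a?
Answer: -26788 + I*sqrt(191) ≈ -26788.0 + 13.82*I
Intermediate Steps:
K(a) = -3 + 2*a (K(a) = -3 + (a + a) = -3 + 2*a)
W(I) = sqrt(-188 + I)
W(K(0) + 7*0) - 1*26788 = sqrt(-188 + ((-3 + 2*0) + 7*0)) - 1*26788 = sqrt(-188 + ((-3 + 0) + 0)) - 26788 = sqrt(-188 + (-3 + 0)) - 26788 = sqrt(-188 - 3) - 26788 = sqrt(-191) - 26788 = I*sqrt(191) - 26788 = -26788 + I*sqrt(191)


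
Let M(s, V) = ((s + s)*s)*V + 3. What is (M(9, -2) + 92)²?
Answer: 52441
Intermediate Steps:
M(s, V) = 3 + 2*V*s² (M(s, V) = ((2*s)*s)*V + 3 = (2*s²)*V + 3 = 2*V*s² + 3 = 3 + 2*V*s²)
(M(9, -2) + 92)² = ((3 + 2*(-2)*9²) + 92)² = ((3 + 2*(-2)*81) + 92)² = ((3 - 324) + 92)² = (-321 + 92)² = (-229)² = 52441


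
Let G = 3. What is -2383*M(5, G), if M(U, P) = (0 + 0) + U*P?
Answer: -35745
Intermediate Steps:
M(U, P) = P*U (M(U, P) = 0 + P*U = P*U)
-2383*M(5, G) = -7149*5 = -2383*15 = -35745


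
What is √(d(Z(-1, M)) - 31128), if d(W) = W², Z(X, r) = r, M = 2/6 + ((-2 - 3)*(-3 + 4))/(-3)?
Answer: 2*I*√7781 ≈ 176.42*I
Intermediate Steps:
M = 2 (M = 2*(⅙) - 5*1*(-⅓) = ⅓ - 5*(-⅓) = ⅓ + 5/3 = 2)
√(d(Z(-1, M)) - 31128) = √(2² - 31128) = √(4 - 31128) = √(-31124) = 2*I*√7781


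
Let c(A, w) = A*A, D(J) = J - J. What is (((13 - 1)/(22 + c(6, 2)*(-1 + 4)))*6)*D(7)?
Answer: 0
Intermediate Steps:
D(J) = 0
c(A, w) = A²
(((13 - 1)/(22 + c(6, 2)*(-1 + 4)))*6)*D(7) = (((13 - 1)/(22 + 6²*(-1 + 4)))*6)*0 = ((12/(22 + 36*3))*6)*0 = ((12/(22 + 108))*6)*0 = ((12/130)*6)*0 = ((12*(1/130))*6)*0 = ((6/65)*6)*0 = (36/65)*0 = 0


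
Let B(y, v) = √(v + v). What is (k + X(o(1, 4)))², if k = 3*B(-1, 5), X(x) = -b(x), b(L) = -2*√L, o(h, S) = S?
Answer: 106 + 24*√10 ≈ 181.89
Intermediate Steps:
B(y, v) = √2*√v (B(y, v) = √(2*v) = √2*√v)
X(x) = 2*√x (X(x) = -(-2)*√x = 2*√x)
k = 3*√10 (k = 3*(√2*√5) = 3*√10 ≈ 9.4868)
(k + X(o(1, 4)))² = (3*√10 + 2*√4)² = (3*√10 + 2*2)² = (3*√10 + 4)² = (4 + 3*√10)²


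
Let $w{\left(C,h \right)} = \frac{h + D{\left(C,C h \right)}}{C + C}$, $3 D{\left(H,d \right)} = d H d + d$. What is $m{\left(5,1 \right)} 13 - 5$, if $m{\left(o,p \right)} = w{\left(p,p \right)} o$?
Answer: $\frac{295}{6} \approx 49.167$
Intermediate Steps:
$D{\left(H,d \right)} = \frac{d}{3} + \frac{H d^{2}}{3}$ ($D{\left(H,d \right)} = \frac{d H d + d}{3} = \frac{H d d + d}{3} = \frac{H d^{2} + d}{3} = \frac{d + H d^{2}}{3} = \frac{d}{3} + \frac{H d^{2}}{3}$)
$w{\left(C,h \right)} = \frac{h + \frac{C h \left(1 + h C^{2}\right)}{3}}{2 C}$ ($w{\left(C,h \right)} = \frac{h + \frac{C h \left(1 + C C h\right)}{3}}{C + C} = \frac{h + \frac{C h \left(1 + h C^{2}\right)}{3}}{2 C}$)
$m{\left(o,p \right)} = o \left(\frac{1}{2} + \frac{p}{6} + \frac{p^{4}}{6}\right)$ ($m{\left(o,p \right)} = \frac{p \left(3 + p + p p^{3}\right)}{6 p} o = \frac{p \left(3 + p + p^{4}\right)}{6 p} o = \left(\frac{1}{2} + \frac{p}{6} + \frac{p^{4}}{6}\right) o = o \left(\frac{1}{2} + \frac{p}{6} + \frac{p^{4}}{6}\right)$)
$m{\left(5,1 \right)} 13 - 5 = \frac{1}{6} \cdot 5 \left(3 + 1 + 1^{4}\right) 13 - 5 = \frac{1}{6} \cdot 5 \left(3 + 1 + 1\right) 13 - 5 = \frac{1}{6} \cdot 5 \cdot 5 \cdot 13 - 5 = \frac{25}{6} \cdot 13 - 5 = \frac{325}{6} - 5 = \frac{295}{6}$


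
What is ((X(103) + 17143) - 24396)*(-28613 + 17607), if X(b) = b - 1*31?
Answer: 79034086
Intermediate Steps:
X(b) = -31 + b (X(b) = b - 31 = -31 + b)
((X(103) + 17143) - 24396)*(-28613 + 17607) = (((-31 + 103) + 17143) - 24396)*(-28613 + 17607) = ((72 + 17143) - 24396)*(-11006) = (17215 - 24396)*(-11006) = -7181*(-11006) = 79034086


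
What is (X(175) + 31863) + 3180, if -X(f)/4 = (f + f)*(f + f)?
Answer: -454957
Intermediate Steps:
X(f) = -16*f² (X(f) = -4*(f + f)*(f + f) = -4*2*f*2*f = -16*f²)
(X(175) + 31863) + 3180 = (-16*175² + 31863) + 3180 = (-16*30625 + 31863) + 3180 = (-490000 + 31863) + 3180 = -458137 + 3180 = -454957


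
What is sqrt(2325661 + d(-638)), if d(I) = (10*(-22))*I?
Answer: sqrt(2466021) ≈ 1570.4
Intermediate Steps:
d(I) = -220*I
sqrt(2325661 + d(-638)) = sqrt(2325661 - 220*(-638)) = sqrt(2325661 + 140360) = sqrt(2466021)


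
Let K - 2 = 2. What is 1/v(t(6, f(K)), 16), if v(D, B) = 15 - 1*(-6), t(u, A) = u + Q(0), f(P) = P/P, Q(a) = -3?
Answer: 1/21 ≈ 0.047619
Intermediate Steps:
K = 4 (K = 2 + 2 = 4)
f(P) = 1
t(u, A) = -3 + u (t(u, A) = u - 3 = -3 + u)
v(D, B) = 21 (v(D, B) = 15 + 6 = 21)
1/v(t(6, f(K)), 16) = 1/21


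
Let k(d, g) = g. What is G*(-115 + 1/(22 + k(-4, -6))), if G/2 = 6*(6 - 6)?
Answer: 0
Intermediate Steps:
G = 0 (G = 2*(6*(6 - 6)) = 2*(6*0) = 2*0 = 0)
G*(-115 + 1/(22 + k(-4, -6))) = 0*(-115 + 1/(22 - 6)) = 0*(-115 + 1/16) = 0*(-1839/16) = 0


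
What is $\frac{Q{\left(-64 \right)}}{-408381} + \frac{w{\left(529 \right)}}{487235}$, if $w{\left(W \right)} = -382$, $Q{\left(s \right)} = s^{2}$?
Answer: $- \frac{2151716102}{198977516535} \approx -0.010814$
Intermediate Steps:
$\frac{Q{\left(-64 \right)}}{-408381} + \frac{w{\left(529 \right)}}{487235} = \frac{\left(-64\right)^{2}}{-408381} - \frac{382}{487235} = 4096 \left(- \frac{1}{408381}\right) - \frac{382}{487235} = - \frac{4096}{408381} - \frac{382}{487235} = - \frac{2151716102}{198977516535}$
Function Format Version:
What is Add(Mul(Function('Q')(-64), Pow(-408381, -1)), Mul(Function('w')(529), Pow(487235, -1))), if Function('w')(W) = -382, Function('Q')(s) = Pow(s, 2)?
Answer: Rational(-2151716102, 198977516535) ≈ -0.010814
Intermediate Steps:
Add(Mul(Function('Q')(-64), Pow(-408381, -1)), Mul(Function('w')(529), Pow(487235, -1))) = Add(Mul(Pow(-64, 2), Pow(-408381, -1)), Mul(-382, Pow(487235, -1))) = Add(Mul(4096, Rational(-1, 408381)), Mul(-382, Rational(1, 487235))) = Add(Rational(-4096, 408381), Rational(-382, 487235)) = Rational(-2151716102, 198977516535)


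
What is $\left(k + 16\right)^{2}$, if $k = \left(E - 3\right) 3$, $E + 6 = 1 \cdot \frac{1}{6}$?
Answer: $\frac{441}{4} \approx 110.25$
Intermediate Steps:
$E = - \frac{35}{6}$ ($E = -6 + 1 \cdot \frac{1}{6} = -6 + \frac{1}{6} = - \frac{35}{6} \approx -5.8333$)
$k = - \frac{53}{2}$ ($k = \left(- \frac{35}{6} - 3\right) 3 = \left(- \frac{53}{6}\right) 3 = - \frac{53}{2} \approx -26.5$)
$\left(k + 16\right)^{2} = \left(- \frac{53}{2} + 16\right)^{2} = \left(- \frac{21}{2}\right)^{2} = \frac{441}{4}$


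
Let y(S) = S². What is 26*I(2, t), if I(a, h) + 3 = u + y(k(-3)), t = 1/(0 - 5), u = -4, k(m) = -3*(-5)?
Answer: 5668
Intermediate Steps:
k(m) = 15
t = -⅕ (t = 1/(-5) = -⅕ ≈ -0.20000)
I(a, h) = 218 (I(a, h) = -3 + (-4 + 15²) = -3 + (-4 + 225) = -3 + 221 = 218)
26*I(2, t) = 26*218 = 5668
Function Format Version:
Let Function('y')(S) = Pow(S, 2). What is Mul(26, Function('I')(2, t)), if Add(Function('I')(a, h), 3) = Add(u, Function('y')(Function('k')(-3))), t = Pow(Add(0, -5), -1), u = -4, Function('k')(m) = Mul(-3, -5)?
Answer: 5668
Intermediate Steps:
Function('k')(m) = 15
t = Rational(-1, 5) (t = Pow(-5, -1) = Rational(-1, 5) ≈ -0.20000)
Function('I')(a, h) = 218 (Function('I')(a, h) = Add(-3, Add(-4, Pow(15, 2))) = Add(-3, Add(-4, 225)) = Add(-3, 221) = 218)
Mul(26, Function('I')(2, t)) = Mul(26, 218) = 5668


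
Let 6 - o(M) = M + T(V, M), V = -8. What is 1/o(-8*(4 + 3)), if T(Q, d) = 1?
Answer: 1/61 ≈ 0.016393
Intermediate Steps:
o(M) = 5 - M (o(M) = 6 - (M + 1) = 6 - (1 + M) = 6 + (-1 - M) = 5 - M)
1/o(-8*(4 + 3)) = 1/(5 - (-8)*(4 + 3)) = 1/(5 - (-8)*7) = 1/(5 - 1*(-56)) = 1/(5 + 56) = 1/61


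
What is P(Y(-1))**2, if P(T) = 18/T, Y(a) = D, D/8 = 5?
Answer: 81/400 ≈ 0.20250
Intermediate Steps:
D = 40 (D = 8*5 = 40)
Y(a) = 40
P(Y(-1))**2 = (18/40)**2 = (18*(1/40))**2 = (9/20)**2 = 81/400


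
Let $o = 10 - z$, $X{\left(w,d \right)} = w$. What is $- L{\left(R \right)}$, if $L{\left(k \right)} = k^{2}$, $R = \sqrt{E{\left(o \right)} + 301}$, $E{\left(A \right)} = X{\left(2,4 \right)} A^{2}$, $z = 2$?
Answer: $-429$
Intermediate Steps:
$o = 8$ ($o = 10 - 2 = 8$)
$E{\left(A \right)} = 2 A^{2}$
$R = \sqrt{429}$ ($R = \sqrt{2 \cdot 8^{2} + 301} = \sqrt{2 \cdot 64 + 301} = \sqrt{128 + 301} = \sqrt{429} \approx 20.712$)
$- L{\left(R \right)} = - \left(\sqrt{429}\right)^{2} = \left(-1\right) 429 = -429$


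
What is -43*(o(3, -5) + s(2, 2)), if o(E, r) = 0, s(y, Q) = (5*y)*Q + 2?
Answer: -946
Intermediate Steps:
s(y, Q) = 2 + 5*Q*y (s(y, Q) = 5*Q*y + 2 = 2 + 5*Q*y)
-43*(o(3, -5) + s(2, 2)) = -43*(0 + (2 + 5*2*2)) = -43*(0 + (2 + 20)) = -43*(0 + 22) = -43*22 = -946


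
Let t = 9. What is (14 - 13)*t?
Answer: 9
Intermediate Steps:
(14 - 13)*t = (14 - 13)*9 = 1*9 = 9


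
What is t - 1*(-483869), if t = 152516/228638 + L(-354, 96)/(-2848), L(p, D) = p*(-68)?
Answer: 19691972757093/40697564 ≈ 4.8386e+5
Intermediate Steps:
L(p, D) = -68*p
t = -316838023/40697564 (t = 152516/228638 - 68*(-354)/(-2848) = 152516*(1/228638) + 24072*(-1/2848) = 76258/114319 - 3009/356 = -316838023/40697564 ≈ -7.7852)
t - 1*(-483869) = -316838023/40697564 - 1*(-483869) = -316838023/40697564 + 483869 = 19691972757093/40697564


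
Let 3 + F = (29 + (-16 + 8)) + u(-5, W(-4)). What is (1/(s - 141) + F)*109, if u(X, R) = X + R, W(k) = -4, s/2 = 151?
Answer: 158050/161 ≈ 981.68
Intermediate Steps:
s = 302 (s = 2*151 = 302)
u(X, R) = R + X
F = 9 (F = -3 + ((29 + (-16 + 8)) + (-4 - 5)) = -3 + ((29 - 8) - 9) = -3 + (21 - 9) = -3 + 12 = 9)
(1/(s - 141) + F)*109 = (1/(302 - 141) + 9)*109 = (1/161 + 9)*109 = (1450/161)*109 = 158050/161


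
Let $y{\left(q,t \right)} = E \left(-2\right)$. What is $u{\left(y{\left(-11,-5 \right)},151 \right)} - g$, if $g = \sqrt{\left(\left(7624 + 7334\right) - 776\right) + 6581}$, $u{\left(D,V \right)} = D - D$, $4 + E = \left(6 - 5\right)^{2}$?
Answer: $- 3 \sqrt{2307} \approx -144.09$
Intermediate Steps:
$E = -3$ ($E = -4 + \left(6 - 5\right)^{2} = -4 + 1^{2} = -4 + 1 = -3$)
$y{\left(q,t \right)} = 6$ ($y{\left(q,t \right)} = \left(-3\right) \left(-2\right) = 6$)
$u{\left(D,V \right)} = 0$
$g = 3 \sqrt{2307}$ ($g = \sqrt{\left(14958 - 776\right) + 6581} = \sqrt{14182 + 6581} = \sqrt{20763} = 3 \sqrt{2307} \approx 144.09$)
$u{\left(y{\left(-11,-5 \right)},151 \right)} - g = 0 - 3 \sqrt{2307} = - 3 \sqrt{2307}$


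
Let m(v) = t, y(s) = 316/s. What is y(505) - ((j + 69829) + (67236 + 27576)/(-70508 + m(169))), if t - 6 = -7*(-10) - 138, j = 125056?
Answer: -694521221707/3563785 ≈ -1.9488e+5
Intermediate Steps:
t = -62 (t = 6 + (-7*(-10) - 138) = 6 + (70 - 138) = 6 - 68 = -62)
m(v) = -62
y(505) - ((j + 69829) + (67236 + 27576)/(-70508 + m(169))) = 316/505 - ((125056 + 69829) + (67236 + 27576)/(-70508 - 62)) = 316*(1/505) - (194885 + 94812/(-70570)) = 316/505 - (194885 + 94812*(-1/70570)) = 316/505 - (194885 - 47406/35285) = 316/505 - 1*6876469819/35285 = 316/505 - 6876469819/35285 = -694521221707/3563785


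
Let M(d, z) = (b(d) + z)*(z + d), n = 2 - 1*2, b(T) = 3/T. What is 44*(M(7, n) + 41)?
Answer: 1936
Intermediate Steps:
n = 0 (n = 2 - 2 = 0)
M(d, z) = (d + z)*(z + 3/d) (M(d, z) = (3/d + z)*(z + d) = (z + 3/d)*(d + z) = (d + z)*(z + 3/d))
44*(M(7, n) + 41) = 44*((3 + 0² + 7*0 + 3*0/7) + 41) = 44*((3 + 0 + 0 + 3*0*(⅐)) + 41) = 44*((3 + 0 + 0 + 0) + 41) = 44*(3 + 41) = 44*44 = 1936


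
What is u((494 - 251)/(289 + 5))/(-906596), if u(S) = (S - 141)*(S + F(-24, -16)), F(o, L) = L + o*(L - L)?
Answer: -20426919/8706947984 ≈ -0.0023460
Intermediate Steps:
F(o, L) = L (F(o, L) = L + o*0 = L + 0 = L)
u(S) = (-141 + S)*(-16 + S) (u(S) = (S - 141)*(S - 16) = (-141 + S)*(-16 + S))
u((494 - 251)/(289 + 5))/(-906596) = (2256 + ((494 - 251)/(289 + 5))**2 - 157*(494 - 251)/(289 + 5))/(-906596) = (2256 + (243/294)**2 - 38151/294)*(-1/906596) = (2256 + (243*(1/294))**2 - 38151/294)*(-1/906596) = (2256 + (81/98)**2 - 157*81/98)*(-1/906596) = (2256 + 6561/9604 - 12717/98)*(-1/906596) = (20426919/9604)*(-1/906596) = -20426919/8706947984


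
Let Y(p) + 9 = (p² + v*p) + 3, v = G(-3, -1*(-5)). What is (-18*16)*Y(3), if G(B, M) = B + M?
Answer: -2592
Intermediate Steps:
v = 2 (v = -3 - 1*(-5) = -3 + 5 = 2)
Y(p) = -6 + p² + 2*p (Y(p) = -9 + ((p² + 2*p) + 3) = -9 + (3 + p² + 2*p) = -6 + p² + 2*p)
(-18*16)*Y(3) = (-18*16)*(-6 + 3² + 2*3) = -288*(-6 + 9 + 6) = -288*9 = -2592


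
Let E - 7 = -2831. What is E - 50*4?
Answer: -3024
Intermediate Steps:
E = -2824 (E = 7 - 2831 = -2824)
E - 50*4 = -2824 - 50*4 = -2824 - 200 = -3024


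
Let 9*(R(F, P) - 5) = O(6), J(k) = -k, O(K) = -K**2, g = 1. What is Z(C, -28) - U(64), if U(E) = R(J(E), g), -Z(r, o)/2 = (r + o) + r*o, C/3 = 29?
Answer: 4753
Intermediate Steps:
C = 87 (C = 3*29 = 87)
Z(r, o) = -2*o - 2*r - 2*o*r (Z(r, o) = -2*((r + o) + r*o) = -2*((o + r) + o*r) = -2*(o + r + o*r) = -2*o - 2*r - 2*o*r)
R(F, P) = 1 (R(F, P) = 5 + (-1*6**2)/9 = 5 + (-1*36)/9 = 5 + (1/9)*(-36) = 5 - 4 = 1)
U(E) = 1
Z(C, -28) - U(64) = (-2*(-28) - 2*87 - 2*(-28)*87) - 1*1 = (56 - 174 + 4872) - 1 = 4754 - 1 = 4753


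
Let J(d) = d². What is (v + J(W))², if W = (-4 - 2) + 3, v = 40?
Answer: 2401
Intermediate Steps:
W = -3 (W = -6 + 3 = -3)
(v + J(W))² = (40 + (-3)²)² = (40 + 9)² = 49² = 2401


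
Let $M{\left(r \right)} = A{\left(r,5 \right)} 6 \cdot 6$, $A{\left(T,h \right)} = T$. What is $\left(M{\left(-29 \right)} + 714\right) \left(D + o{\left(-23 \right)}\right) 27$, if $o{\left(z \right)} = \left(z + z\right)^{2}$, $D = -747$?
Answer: $-12197790$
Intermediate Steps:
$o{\left(z \right)} = 4 z^{2}$ ($o{\left(z \right)} = \left(2 z\right)^{2} = 4 z^{2}$)
$M{\left(r \right)} = 36 r$ ($M{\left(r \right)} = r 6 \cdot 6 = 6 r 6 = 36 r$)
$\left(M{\left(-29 \right)} + 714\right) \left(D + o{\left(-23 \right)}\right) 27 = \left(36 \left(-29\right) + 714\right) \left(-747 + 4 \left(-23\right)^{2}\right) 27 = \left(-1044 + 714\right) \left(-747 + 4 \cdot 529\right) 27 = - 330 \left(-747 + 2116\right) 27 = \left(-330\right) 1369 \cdot 27 = \left(-451770\right) 27 = -12197790$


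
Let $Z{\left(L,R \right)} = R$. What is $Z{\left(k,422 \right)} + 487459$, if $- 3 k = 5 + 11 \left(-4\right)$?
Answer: $487881$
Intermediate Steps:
$k = 13$ ($k = - \frac{5 + 11 \left(-4\right)}{3} = - \frac{5 - 44}{3} = \left(- \frac{1}{3}\right) \left(-39\right) = 13$)
$Z{\left(k,422 \right)} + 487459 = 422 + 487459 = 487881$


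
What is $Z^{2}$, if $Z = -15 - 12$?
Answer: $729$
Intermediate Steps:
$Z = -27$
$Z^{2} = \left(-27\right)^{2} = 729$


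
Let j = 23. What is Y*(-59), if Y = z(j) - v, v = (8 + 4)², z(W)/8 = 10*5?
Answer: -15104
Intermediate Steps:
z(W) = 400 (z(W) = 8*(10*5) = 8*50 = 400)
v = 144 (v = 12² = 144)
Y = 256 (Y = 400 - 1*144 = 400 - 144 = 256)
Y*(-59) = 256*(-59) = -15104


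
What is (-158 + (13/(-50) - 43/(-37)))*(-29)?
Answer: 8428299/1850 ≈ 4555.8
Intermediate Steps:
(-158 + (13/(-50) - 43/(-37)))*(-29) = (-158 + (13*(-1/50) - 43*(-1/37)))*(-29) = (-158 + (-13/50 + 43/37))*(-29) = (-158 + 1669/1850)*(-29) = -290631/1850*(-29) = 8428299/1850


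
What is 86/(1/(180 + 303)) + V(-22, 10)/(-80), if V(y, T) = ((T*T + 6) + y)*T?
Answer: 83055/2 ≈ 41528.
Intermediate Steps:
V(y, T) = T*(6 + y + T²) (V(y, T) = ((T² + 6) + y)*T = ((6 + T²) + y)*T = (6 + y + T²)*T = T*(6 + y + T²))
86/(1/(180 + 303)) + V(-22, 10)/(-80) = 86/(1/(180 + 303)) + (10*(6 - 22 + 10²))/(-80) = 86/(1/483) + (10*(6 - 22 + 100))*(-1/80) = 86/(1/483) + (10*84)*(-1/80) = 86*483 + 840*(-1/80) = 41538 - 21/2 = 83055/2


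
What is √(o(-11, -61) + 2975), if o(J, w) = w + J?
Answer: √2903 ≈ 53.880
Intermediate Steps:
o(J, w) = J + w
√(o(-11, -61) + 2975) = √((-11 - 61) + 2975) = √(-72 + 2975) = √2903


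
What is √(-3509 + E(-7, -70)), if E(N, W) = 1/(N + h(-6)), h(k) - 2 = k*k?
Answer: I*√3372118/31 ≈ 59.237*I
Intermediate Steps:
h(k) = 2 + k² (h(k) = 2 + k*k = 2 + k²)
E(N, W) = 1/(38 + N) (E(N, W) = 1/(N + (2 + (-6)²)) = 1/(N + (2 + 36)) = 1/(N + 38) = 1/(38 + N))
√(-3509 + E(-7, -70)) = √(-3509 + 1/(38 - 7)) = √(-3509 + 1/31) = √(-108778/31) = I*√3372118/31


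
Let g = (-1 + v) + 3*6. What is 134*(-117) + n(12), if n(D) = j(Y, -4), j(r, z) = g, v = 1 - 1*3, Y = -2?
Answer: -15663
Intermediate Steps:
v = -2 (v = 1 - 3 = -2)
g = 15 (g = (-1 - 2) + 3*6 = -3 + 18 = 15)
j(r, z) = 15
n(D) = 15
134*(-117) + n(12) = 134*(-117) + 15 = -15678 + 15 = -15663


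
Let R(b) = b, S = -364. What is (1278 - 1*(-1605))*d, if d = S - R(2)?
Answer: -1055178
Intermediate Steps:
d = -366 (d = -364 - 1*2 = -364 - 2 = -366)
(1278 - 1*(-1605))*d = (1278 - 1*(-1605))*(-366) = (1278 + 1605)*(-366) = 2883*(-366) = -1055178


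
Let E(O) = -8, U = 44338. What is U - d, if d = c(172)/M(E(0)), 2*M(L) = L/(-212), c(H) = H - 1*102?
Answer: 40628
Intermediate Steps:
c(H) = -102 + H (c(H) = H - 102 = -102 + H)
M(L) = -L/424 (M(L) = (L/(-212))/2 = (L*(-1/212))/2 = (-L/212)/2 = -L/424)
d = 3710 (d = (-102 + 172)/((-1/424*(-8))) = 70/(1/53) = 70*53 = 3710)
U - d = 44338 - 1*3710 = 44338 - 3710 = 40628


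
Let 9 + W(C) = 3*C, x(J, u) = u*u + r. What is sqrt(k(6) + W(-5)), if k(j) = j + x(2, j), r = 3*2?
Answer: 2*sqrt(6) ≈ 4.8990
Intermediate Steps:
r = 6
x(J, u) = 6 + u**2 (x(J, u) = u*u + 6 = u**2 + 6 = 6 + u**2)
k(j) = 6 + j + j**2 (k(j) = j + (6 + j**2) = 6 + j + j**2)
W(C) = -9 + 3*C
sqrt(k(6) + W(-5)) = sqrt((6 + 6 + 6**2) + (-9 + 3*(-5))) = sqrt((6 + 6 + 36) + (-9 - 15)) = sqrt(48 - 24) = sqrt(24) = 2*sqrt(6)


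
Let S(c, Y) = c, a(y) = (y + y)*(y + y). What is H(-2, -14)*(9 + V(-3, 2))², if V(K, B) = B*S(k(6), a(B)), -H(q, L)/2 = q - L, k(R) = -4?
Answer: -24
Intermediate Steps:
H(q, L) = -2*q + 2*L (H(q, L) = -2*(q - L) = -2*q + 2*L)
a(y) = 4*y² (a(y) = (2*y)*(2*y) = 4*y²)
V(K, B) = -4*B (V(K, B) = B*(-4) = -4*B)
H(-2, -14)*(9 + V(-3, 2))² = (-2*(-2) + 2*(-14))*(9 - 4*2)² = (4 - 28)*(9 - 8)² = -24*1² = -24*1 = -24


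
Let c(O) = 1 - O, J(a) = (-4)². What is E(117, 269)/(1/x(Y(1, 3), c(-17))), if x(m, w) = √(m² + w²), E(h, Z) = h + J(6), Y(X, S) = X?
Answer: 665*√13 ≈ 2397.7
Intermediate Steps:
J(a) = 16
E(h, Z) = 16 + h (E(h, Z) = h + 16 = 16 + h)
E(117, 269)/(1/x(Y(1, 3), c(-17))) = (16 + 117)/(1/(√(1² + (1 - 1*(-17))²))) = 133/(1/(√(1 + (1 + 17)²))) = 133/(1/(√(1 + 18²))) = 133/(1/(√(1 + 324))) = 133/(1/(√325)) = 133/(1/(5*√13)) = 133/((√13/65)) = 133*(5*√13) = 665*√13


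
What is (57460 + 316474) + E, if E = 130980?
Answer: 504914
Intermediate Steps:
(57460 + 316474) + E = (57460 + 316474) + 130980 = 373934 + 130980 = 504914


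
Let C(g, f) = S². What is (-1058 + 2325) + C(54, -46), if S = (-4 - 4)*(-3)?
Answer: 1843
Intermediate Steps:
S = 24 (S = -8*(-3) = 24)
C(g, f) = 576 (C(g, f) = 24² = 576)
(-1058 + 2325) + C(54, -46) = (-1058 + 2325) + 576 = 1267 + 576 = 1843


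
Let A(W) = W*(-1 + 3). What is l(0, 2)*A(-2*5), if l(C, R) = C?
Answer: 0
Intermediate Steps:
A(W) = 2*W (A(W) = W*2 = 2*W)
l(0, 2)*A(-2*5) = 0*(2*(-2*5)) = 0*(2*(-10)) = 0*(-20) = 0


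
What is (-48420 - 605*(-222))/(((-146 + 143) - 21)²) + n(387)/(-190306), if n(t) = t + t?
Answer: 1362078043/9134688 ≈ 149.11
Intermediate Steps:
n(t) = 2*t
(-48420 - 605*(-222))/(((-146 + 143) - 21)²) + n(387)/(-190306) = (-48420 - 605*(-222))/(((-146 + 143) - 21)²) + (2*387)/(-190306) = (-48420 - 1*(-134310))/((-3 - 21)²) + 774*(-1/190306) = (-48420 + 134310)/((-24)²) - 387/95153 = 85890/576 - 387/95153 = 85890*(1/576) - 387/95153 = 14315/96 - 387/95153 = 1362078043/9134688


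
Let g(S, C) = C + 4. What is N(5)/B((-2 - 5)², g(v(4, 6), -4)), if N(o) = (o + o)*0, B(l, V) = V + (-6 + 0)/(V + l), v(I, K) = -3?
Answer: 0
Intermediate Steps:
g(S, C) = 4 + C
B(l, V) = V - 6/(V + l)
N(o) = 0 (N(o) = (2*o)*0 = 0)
N(5)/B((-2 - 5)², g(v(4, 6), -4)) = 0/(((-6 + (4 - 4)² + (4 - 4)*(-2 - 5)²)/((4 - 4) + (-2 - 5)²))) = 0/(((-6 + 0² + 0*(-7)²)/(0 + (-7)²))) = 0/(((-6 + 0 + 0*49)/(0 + 49))) = 0/(((-6 + 0 + 0)/49)) = 0/(((1/49)*(-6))) = 0/(-6/49) = 0*(-49/6) = 0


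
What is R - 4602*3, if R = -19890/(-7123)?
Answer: -5783544/419 ≈ -13803.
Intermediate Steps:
R = 1170/419 (R = -19890*(-1/7123) = 1170/419 ≈ 2.7924)
R - 4602*3 = 1170/419 - 4602*3 = 1170/419 - 39*354 = 1170/419 - 13806 = -5783544/419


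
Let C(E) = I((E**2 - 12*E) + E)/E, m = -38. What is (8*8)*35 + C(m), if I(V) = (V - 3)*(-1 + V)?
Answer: -3374479/38 ≈ -88802.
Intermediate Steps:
I(V) = (-1 + V)*(-3 + V) (I(V) = (-3 + V)*(-1 + V) = (-1 + V)*(-3 + V))
C(E) = (3 + (E**2 - 11*E)**2 - 4*E**2 + 44*E)/E (C(E) = (3 + ((E**2 - 12*E) + E)**2 - 4*((E**2 - 12*E) + E))/E = (3 + (E**2 - 11*E)**2 - 4*(E**2 - 11*E))/E = (3 + (E**2 - 11*E)**2 + (-4*E**2 + 44*E))/E = (3 + (E**2 - 11*E)**2 - 4*E**2 + 44*E)/E)
(8*8)*35 + C(m) = (8*8)*35 + (44 - 4*(-38) + 3/(-38) - 38*(-11 - 38)**2) = 64*35 + (44 + 152 + 3*(-1/38) - 38*(-49)**2) = 2240 + (44 + 152 - 3/38 - 38*2401) = 2240 + (44 + 152 - 3/38 - 91238) = 2240 - 3459599/38 = -3374479/38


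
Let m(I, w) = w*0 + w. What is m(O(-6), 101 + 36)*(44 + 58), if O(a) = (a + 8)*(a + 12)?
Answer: 13974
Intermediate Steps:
O(a) = (8 + a)*(12 + a)
m(I, w) = w (m(I, w) = 0 + w = w)
m(O(-6), 101 + 36)*(44 + 58) = (101 + 36)*(44 + 58) = 137*102 = 13974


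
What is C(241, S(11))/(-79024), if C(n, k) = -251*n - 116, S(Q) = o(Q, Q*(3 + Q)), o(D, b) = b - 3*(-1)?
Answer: 60607/79024 ≈ 0.76694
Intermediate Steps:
o(D, b) = 3 + b (o(D, b) = b + 3 = 3 + b)
S(Q) = 3 + Q*(3 + Q)
C(n, k) = -116 - 251*n
C(241, S(11))/(-79024) = (-116 - 251*241)/(-79024) = (-116 - 60491)*(-1/79024) = -60607*(-1/79024) = 60607/79024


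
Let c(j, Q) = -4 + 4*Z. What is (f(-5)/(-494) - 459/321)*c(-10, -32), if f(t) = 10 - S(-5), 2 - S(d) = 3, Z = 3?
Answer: -307036/26429 ≈ -11.617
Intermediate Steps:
S(d) = -1 (S(d) = 2 - 1*3 = 2 - 3 = -1)
f(t) = 11 (f(t) = 10 - 1*(-1) = 10 + 1 = 11)
c(j, Q) = 8 (c(j, Q) = -4 + 4*3 = -4 + 12 = 8)
(f(-5)/(-494) - 459/321)*c(-10, -32) = (11/(-494) - 459/321)*8 = (11*(-1/494) - 459*1/321)*8 = (-11/494 - 153/107)*8 = -76759/52858*8 = -307036/26429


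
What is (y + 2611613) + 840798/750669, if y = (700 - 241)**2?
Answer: 706203151828/250223 ≈ 2.8223e+6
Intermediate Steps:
y = 210681 (y = 459**2 = 210681)
(y + 2611613) + 840798/750669 = (210681 + 2611613) + 840798/750669 = 2822294 + 840798*(1/750669) = 2822294 + 280266/250223 = 706203151828/250223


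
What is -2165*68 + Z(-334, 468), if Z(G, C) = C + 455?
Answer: -146297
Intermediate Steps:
Z(G, C) = 455 + C
-2165*68 + Z(-334, 468) = -2165*68 + (455 + 468) = -147220 + 923 = -146297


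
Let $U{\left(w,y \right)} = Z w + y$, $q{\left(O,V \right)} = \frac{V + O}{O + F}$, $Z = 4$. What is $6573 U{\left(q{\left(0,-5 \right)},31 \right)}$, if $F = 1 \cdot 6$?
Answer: $181853$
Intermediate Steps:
$F = 6$
$q{\left(O,V \right)} = \frac{O + V}{6 + O}$ ($q{\left(O,V \right)} = \frac{V + O}{O + 6} = \frac{O + V}{6 + O}$)
$U{\left(w,y \right)} = y + 4 w$ ($U{\left(w,y \right)} = 4 w + y = y + 4 w$)
$6573 U{\left(q{\left(0,-5 \right)},31 \right)} = 6573 \left(31 + 4 \frac{0 - 5}{6 + 0}\right) = 6573 \left(31 + 4 \cdot \frac{1}{6} \left(-5\right)\right) = 6573 \left(31 + 4 \left(- \frac{5}{6}\right)\right) = 6573 \left(31 - \frac{10}{3}\right) = 6573 \cdot \frac{83}{3} = 181853$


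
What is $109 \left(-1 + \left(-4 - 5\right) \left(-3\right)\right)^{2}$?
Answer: $73684$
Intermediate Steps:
$109 \left(-1 + \left(-4 - 5\right) \left(-3\right)\right)^{2} = 109 \left(-1 - -27\right)^{2} = 109 \left(-1 + 27\right)^{2} = 109 \cdot 26^{2} = 109 \cdot 676 = 73684$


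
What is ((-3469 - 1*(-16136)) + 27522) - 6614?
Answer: 33575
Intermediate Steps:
((-3469 - 1*(-16136)) + 27522) - 6614 = ((-3469 + 16136) + 27522) - 6614 = (12667 + 27522) - 6614 = 40189 - 6614 = 33575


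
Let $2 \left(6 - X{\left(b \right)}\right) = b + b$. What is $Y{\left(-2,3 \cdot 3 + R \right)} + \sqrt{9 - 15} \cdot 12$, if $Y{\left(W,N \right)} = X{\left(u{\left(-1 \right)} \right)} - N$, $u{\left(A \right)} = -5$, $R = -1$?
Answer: $3 + 12 i \sqrt{6} \approx 3.0 + 29.394 i$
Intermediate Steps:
$X{\left(b \right)} = 6 - b$ ($X{\left(b \right)} = 6 - \frac{b + b}{2} = 6 - \frac{2 b}{2} = 6 - b$)
$Y{\left(W,N \right)} = 11 - N$ ($Y{\left(W,N \right)} = \left(6 - -5\right) - N = \left(6 + 5\right) - N = 11 - N$)
$Y{\left(-2,3 \cdot 3 + R \right)} + \sqrt{9 - 15} \cdot 12 = \left(11 - \left(3 \cdot 3 - 1\right)\right) + \sqrt{9 - 15} \cdot 12 = \left(11 - \left(9 - 1\right)\right) + \sqrt{-6} \cdot 12 = \left(11 - 8\right) + i \sqrt{6} \cdot 12 = \left(11 - 8\right) + 12 i \sqrt{6} = 3 + 12 i \sqrt{6}$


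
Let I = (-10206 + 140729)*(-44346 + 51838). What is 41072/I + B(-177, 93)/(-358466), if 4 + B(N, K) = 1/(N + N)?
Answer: 1649391419795/31022447365458156 ≈ 5.3168e-5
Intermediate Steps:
B(N, K) = -4 + 1/(2*N) (B(N, K) = -4 + 1/(N + N) = -4 + 1/(2*N))
I = 977878316 (I = 130523*7492 = 977878316)
41072/I + B(-177, 93)/(-358466) = 41072/977878316 + (-4 + (½)/(-177))/(-358466) = 41072*(1/977878316) + (-4 + (½)*(-1/177))*(-1/358466) = 10268/244469579 + (-4 - 1/354)*(-1/358466) = 10268/244469579 - 1417/354*(-1/358466) = 10268/244469579 + 1417/126896964 = 1649391419795/31022447365458156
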